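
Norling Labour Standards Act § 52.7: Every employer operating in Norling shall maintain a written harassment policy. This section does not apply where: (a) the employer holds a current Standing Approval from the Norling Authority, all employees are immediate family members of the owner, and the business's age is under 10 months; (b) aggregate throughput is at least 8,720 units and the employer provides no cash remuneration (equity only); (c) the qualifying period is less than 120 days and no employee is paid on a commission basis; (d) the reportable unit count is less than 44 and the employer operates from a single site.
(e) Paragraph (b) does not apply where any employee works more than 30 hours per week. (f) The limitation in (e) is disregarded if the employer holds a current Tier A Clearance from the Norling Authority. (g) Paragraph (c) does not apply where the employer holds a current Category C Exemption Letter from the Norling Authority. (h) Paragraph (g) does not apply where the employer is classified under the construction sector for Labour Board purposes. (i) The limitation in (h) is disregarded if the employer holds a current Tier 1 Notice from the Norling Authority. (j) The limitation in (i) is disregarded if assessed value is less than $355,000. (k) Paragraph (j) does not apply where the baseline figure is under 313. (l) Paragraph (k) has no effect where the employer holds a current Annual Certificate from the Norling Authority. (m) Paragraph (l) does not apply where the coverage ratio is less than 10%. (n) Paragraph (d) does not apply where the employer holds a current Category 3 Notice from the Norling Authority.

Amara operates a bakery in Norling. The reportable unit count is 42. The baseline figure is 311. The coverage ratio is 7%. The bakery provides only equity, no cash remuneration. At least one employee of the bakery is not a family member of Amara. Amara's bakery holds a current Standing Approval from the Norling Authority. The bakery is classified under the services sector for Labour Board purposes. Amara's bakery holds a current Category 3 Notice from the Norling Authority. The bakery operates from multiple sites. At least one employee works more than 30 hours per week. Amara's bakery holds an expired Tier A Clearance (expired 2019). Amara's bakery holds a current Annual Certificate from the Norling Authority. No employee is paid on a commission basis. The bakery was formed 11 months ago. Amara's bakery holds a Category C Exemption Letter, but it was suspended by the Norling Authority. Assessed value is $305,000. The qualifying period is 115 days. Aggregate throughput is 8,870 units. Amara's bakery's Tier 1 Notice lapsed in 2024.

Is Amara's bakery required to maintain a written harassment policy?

Exception (a) fails — at least one employee is not a family member.
Exception (b)'s conditions are all satisfied: aggregate throughput is 8,870 units, meeting the 8,720 units threshold; remuneration is equity-only. But applying paragraphs (e)–(f): (e) operates — at least one employee exceeds 30 hours/week. (f) is not triggered (no current Tier A Clearance is held), so (e) stands. So (b) is unavailable.
All of (c)'s requirements are met (the qualifying period is 115 days, less than the 120 days limit; no employee is paid on commission). Applying paragraphs (g)–(m): (g) is not engaged — the Category C Exemption Letter is not current. (c) remains available.
Exception (d) requires that the employer operates from a single site; but the employer operates from multiple sites, so (d) is unavailable.

No — exception (c) applies; Amara's bakery is not required to maintain a written harassment policy.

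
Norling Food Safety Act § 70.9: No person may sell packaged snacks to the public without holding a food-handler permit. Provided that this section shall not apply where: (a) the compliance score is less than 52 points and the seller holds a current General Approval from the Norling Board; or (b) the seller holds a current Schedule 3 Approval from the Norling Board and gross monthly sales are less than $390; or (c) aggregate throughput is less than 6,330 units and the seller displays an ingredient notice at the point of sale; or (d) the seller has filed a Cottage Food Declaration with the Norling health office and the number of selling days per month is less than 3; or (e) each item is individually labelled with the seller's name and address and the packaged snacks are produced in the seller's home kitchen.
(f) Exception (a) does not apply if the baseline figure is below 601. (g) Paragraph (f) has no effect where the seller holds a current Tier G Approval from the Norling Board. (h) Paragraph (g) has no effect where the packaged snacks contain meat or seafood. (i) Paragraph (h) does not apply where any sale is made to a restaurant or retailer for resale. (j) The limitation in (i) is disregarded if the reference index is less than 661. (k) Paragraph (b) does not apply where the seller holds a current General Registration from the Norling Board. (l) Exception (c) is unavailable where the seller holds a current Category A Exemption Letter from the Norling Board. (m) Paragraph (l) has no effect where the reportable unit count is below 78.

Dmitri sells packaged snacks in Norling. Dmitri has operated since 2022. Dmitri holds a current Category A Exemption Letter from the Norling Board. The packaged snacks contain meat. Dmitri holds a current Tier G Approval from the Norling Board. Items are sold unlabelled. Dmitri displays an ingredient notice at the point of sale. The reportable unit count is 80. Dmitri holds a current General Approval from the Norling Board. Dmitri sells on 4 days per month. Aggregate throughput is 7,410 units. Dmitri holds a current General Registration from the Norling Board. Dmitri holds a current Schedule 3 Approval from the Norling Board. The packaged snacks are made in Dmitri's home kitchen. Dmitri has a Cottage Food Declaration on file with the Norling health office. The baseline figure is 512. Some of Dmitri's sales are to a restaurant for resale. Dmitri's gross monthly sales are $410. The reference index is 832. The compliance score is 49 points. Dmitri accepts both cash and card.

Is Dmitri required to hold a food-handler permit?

No — exception (a) applies; Dmitri is not required to hold a food-handler permit.

All of (a)'s requirements are met (the compliance score is 49 points, less than the 52 points limit; a current General Approval is held). Considering the limiting provisions: (f) is triggered (the baseline figure is 512, below the 601 limit), but yields to (g): (g) is triggered — a current Tier G Approval is held. (h) is triggered (the packaged snacks contain meat), but is overridden by (i): (i) is engaged — some sales are to a restaurant for resale. (j) is not engaged (the reference index is 832, not less than 661), so (i) stands. Exception (a) stands.
Exception (b) does not apply: gross monthly sales are $410, not less than $390.
Exception (c) fails — aggregate throughput is 7,410 units, not less than 6,330 units.
Exception (d) requires that the number of selling days per month is less than 3; but the number of selling days per month is 4, not less than 3, so (d) is unavailable.
Exception (e) fails — items are sold unlabelled.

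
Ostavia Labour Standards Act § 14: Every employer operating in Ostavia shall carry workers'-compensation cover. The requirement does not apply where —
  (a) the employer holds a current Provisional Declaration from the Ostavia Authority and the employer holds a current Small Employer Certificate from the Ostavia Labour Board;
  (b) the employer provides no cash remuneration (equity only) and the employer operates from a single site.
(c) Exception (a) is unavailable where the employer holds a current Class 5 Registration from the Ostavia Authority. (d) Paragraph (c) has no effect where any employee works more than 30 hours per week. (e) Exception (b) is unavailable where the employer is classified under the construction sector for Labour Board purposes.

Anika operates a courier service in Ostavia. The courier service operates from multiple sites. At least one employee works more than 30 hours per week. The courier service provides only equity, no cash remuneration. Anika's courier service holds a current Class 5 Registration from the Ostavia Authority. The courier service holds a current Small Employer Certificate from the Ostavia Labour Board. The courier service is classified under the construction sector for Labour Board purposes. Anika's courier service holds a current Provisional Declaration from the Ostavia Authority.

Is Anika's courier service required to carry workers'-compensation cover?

Exception (a): a current Provisional Declaration is held; a current Small Employer Certificate is held — every condition holds. Considering the limiting provisions: (c) operates (a current Class 5 Registration is held), but is overridden by (d): (d) is engaged — at least one employee exceeds 30 hours/week. So (a) applies.
Exception (b) requires that the employer operates from a single site; but the employer operates from multiple sites, so (b) is unavailable.

No — exception (a) applies; Anika's courier service is not required to carry workers'-compensation cover.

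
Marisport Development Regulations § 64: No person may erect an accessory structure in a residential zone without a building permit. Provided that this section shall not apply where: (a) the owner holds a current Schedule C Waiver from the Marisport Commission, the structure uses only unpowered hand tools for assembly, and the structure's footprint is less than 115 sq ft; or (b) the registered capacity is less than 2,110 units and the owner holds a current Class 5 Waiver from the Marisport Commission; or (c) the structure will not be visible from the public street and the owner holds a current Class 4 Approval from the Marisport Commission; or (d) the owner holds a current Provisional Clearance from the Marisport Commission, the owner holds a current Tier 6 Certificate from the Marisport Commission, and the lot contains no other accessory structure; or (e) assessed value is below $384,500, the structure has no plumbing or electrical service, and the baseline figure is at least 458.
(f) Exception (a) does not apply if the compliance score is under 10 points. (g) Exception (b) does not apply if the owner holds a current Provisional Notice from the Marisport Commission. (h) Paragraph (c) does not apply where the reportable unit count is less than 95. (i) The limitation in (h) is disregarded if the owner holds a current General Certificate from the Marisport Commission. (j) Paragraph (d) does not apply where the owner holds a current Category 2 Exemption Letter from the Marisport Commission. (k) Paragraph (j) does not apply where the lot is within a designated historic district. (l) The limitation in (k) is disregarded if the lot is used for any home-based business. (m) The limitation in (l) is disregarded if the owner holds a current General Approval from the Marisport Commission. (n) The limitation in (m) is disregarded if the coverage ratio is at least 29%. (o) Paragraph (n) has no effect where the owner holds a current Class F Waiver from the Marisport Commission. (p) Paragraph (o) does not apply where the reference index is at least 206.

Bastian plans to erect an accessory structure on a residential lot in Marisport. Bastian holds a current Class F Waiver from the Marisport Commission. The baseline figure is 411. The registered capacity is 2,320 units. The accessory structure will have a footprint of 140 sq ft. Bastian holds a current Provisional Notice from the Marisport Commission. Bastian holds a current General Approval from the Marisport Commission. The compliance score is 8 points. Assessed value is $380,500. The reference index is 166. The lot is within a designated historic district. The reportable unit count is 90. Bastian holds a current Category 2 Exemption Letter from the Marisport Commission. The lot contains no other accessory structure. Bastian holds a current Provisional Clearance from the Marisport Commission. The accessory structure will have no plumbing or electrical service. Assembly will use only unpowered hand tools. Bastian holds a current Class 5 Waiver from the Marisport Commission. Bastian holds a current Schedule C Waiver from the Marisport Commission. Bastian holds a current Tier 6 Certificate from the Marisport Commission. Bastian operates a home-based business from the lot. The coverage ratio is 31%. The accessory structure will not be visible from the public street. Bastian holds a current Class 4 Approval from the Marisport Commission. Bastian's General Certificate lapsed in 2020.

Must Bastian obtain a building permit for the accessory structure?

Exception (a) requires that the structure's footprint is less than 115 sq ft; but the structure's footprint is 140 sq ft, not less than 115 sq ft, so (a) is unavailable.
Exception (b) does not apply: the registered capacity is 2,320 units, not less than 2,110 units.
All of (c)'s requirements are met (the structure will not be visible from the street; a current Class 4 Approval is held). But: (h) operates against (c): the reportable unit count is 90, less than the 95 limit. (i), which would lift (h), is not engaged — there is no General Certificate in force. So (c) is unavailable.
Exception (d)'s conditions are all satisfied: a current Provisional Clearance is held; a current Tier 6 Certificate is held; the lot has no other accessory structure. As to paragraphs (j)–(p): (j) would limit (d) — a current Category 2 Exemption Letter is held — but (k) sets (j) aside: (k) is engaged — the lot is in a historic district. (l) would limit (k) — a home-based business operates on the lot — but (m) sets (l) aside: (m) is triggered — a current General Approval is held. (n) applies (the coverage ratio is 31%, meeting the 29% threshold), but is displaced by (o): (o) operates against (n): a current Class F Waiver is held. (p), which would lift (o), does not operate here — the reference index is 166, short of 206. So (d) applies.
Exception (e) does not apply: the baseline figure is 411, short of 458.

No — exception (d) applies; Bastian does not need a building permit.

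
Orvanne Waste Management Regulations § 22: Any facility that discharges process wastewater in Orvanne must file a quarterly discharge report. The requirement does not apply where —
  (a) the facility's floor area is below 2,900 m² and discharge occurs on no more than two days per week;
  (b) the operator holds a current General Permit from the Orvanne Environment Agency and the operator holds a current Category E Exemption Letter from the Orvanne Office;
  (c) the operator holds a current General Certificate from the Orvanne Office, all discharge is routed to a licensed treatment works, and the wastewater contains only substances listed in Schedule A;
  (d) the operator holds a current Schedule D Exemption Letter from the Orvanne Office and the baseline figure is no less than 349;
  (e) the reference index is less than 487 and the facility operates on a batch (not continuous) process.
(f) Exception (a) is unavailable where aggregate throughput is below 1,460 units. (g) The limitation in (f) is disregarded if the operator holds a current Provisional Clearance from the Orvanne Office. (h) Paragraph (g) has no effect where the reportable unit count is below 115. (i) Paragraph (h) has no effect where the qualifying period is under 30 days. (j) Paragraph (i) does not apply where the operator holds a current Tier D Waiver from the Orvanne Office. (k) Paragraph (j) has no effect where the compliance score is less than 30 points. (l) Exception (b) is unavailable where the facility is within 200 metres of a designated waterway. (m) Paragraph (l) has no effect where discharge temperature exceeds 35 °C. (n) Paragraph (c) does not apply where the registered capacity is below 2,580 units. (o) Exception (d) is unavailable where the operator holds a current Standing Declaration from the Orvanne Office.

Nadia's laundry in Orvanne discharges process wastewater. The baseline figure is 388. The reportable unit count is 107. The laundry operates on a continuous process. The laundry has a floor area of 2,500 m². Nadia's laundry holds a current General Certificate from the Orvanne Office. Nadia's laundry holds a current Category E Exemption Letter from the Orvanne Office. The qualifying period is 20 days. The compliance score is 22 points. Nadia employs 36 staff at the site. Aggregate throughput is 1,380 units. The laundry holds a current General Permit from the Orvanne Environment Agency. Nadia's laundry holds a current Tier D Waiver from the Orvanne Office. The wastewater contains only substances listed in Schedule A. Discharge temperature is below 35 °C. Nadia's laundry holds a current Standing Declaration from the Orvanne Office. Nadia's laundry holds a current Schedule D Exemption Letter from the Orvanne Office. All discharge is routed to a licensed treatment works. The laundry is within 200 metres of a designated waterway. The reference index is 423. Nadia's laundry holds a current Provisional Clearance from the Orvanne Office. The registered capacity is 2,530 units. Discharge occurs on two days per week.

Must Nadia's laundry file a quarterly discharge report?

Exception (a): the facility's floor area is 2,500 m², below the 2,900 m² limit; discharge occurs on no more than two days per week — every condition holds. Applying paragraphs (f)–(k): (f) is triggered (aggregate throughput is 1,380 units, below the 1,460 units limit), but is set aside by (g): (g) operates against (f): a current Provisional Clearance is held. (h) would limit (g) — the reportable unit count is 107, below the 115 limit — but (i) sets (h) aside: (i) is triggered — the qualifying period is 20 days, under the 30 days limit. (j) operates (a current Tier D Waiver is held), but is set aside by (k): (k) operates against (j): the compliance score is 22 points, less than the 30 points limit. Exception (a) stands.
Exception (b) is satisfied on its face — a current General Permit is held; a current Category E Exemption Letter is held. Turning to paragraphs (l)–(m): (l) operates against (b): the laundry is within 200 m of a designated waterway. (m), which would lift (l), is inapplicable — discharge temperature is below 35 °C. (b) is therefore removed.
Exception (c) is satisfied on its face — a current General Certificate is held; discharge is routed to a licensed treatment works; the wastewater is Schedule-A-only. Turning to paragraph (n): (n) is triggered — the registered capacity is 2,530 units, below the 2,580 units limit. Exception (c) does not apply.
Exception (d)'s conditions are all satisfied: a current Schedule D Exemption Letter is held; the baseline figure is 388, meeting the 349 threshold. Turning to paragraph (o): (o) operates against (d): a current Standing Declaration is held. So (d) is unavailable.
Exception (e) does not apply: the facility operates on a continuous process.

No — exception (a) applies; Nadia's laundry is not required to file a quarterly discharge report.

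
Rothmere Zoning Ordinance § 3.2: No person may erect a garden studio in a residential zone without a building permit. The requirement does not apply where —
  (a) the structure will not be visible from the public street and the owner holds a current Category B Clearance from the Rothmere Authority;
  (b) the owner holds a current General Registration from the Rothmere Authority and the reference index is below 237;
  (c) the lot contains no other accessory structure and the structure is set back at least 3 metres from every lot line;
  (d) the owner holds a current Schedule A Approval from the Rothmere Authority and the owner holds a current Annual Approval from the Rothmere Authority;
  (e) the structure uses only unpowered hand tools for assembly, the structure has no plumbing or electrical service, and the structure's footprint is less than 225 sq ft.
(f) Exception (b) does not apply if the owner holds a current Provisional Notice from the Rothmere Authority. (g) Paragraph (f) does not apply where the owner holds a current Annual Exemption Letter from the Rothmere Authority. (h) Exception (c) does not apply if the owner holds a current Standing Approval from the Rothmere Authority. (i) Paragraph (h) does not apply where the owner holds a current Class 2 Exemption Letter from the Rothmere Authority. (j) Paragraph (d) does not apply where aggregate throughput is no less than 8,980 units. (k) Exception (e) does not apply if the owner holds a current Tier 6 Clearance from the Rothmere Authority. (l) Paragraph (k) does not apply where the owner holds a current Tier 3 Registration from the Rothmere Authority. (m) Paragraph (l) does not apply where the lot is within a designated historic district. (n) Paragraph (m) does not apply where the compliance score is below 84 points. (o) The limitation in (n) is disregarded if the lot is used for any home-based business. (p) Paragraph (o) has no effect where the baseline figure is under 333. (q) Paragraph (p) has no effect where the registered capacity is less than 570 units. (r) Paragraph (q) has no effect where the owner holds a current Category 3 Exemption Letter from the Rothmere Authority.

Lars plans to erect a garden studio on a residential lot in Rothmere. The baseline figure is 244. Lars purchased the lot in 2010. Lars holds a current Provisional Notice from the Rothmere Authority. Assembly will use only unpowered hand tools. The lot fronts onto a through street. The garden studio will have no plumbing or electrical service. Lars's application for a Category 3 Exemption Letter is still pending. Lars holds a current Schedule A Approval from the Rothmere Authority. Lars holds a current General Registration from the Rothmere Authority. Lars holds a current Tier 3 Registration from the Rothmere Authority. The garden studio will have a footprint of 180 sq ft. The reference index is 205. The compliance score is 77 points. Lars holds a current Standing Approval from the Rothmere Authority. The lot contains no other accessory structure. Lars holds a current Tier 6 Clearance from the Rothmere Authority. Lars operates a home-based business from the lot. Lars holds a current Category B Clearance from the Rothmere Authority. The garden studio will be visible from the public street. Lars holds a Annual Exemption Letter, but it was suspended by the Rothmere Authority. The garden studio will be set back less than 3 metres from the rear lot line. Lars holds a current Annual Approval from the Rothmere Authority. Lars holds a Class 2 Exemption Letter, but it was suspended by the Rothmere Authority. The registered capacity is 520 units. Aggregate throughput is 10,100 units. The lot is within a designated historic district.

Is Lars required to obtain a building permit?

Exception (a) fails — the structure will be visible from the street.
Exception (b) is satisfied on its face — a current General Registration is held; the reference index is 205, below the 237 limit. However, paragraphs (f)–(g) must be considered: (f) operates against (b): a current Provisional Notice is held. (g) does not operate here (the Annual Exemption Letter is not current), so (f) stands. Exception (b) does not apply.
Exception (c) fails — the rear setback is under 3 m.
Exception (d): a current Schedule A Approval is held; a current Annual Approval is held — every condition holds. However, paragraph (j) must be considered: (j) applies — aggregate throughput is 10,100 units, meeting the 8,980 units threshold. (d) is therefore removed.
Exception (e) is satisfied on its face — assembly uses only hand tools; there is no plumbing or electrical service; the structure's footprint is 180 sq ft, less than the 225 sq ft limit. Turning to paragraphs (k)–(r): (k) operates against (e): a current Tier 6 Clearance is held. (l) would limit (k) — a current Tier 3 Registration is held — but (m) sets (l) aside: (m) applies — the lot is in a historic district. (n) would limit (m) — the compliance score is 77 points, below the 84 points limit — but (o) sets (n) aside: (o) operates against (n): a home-based business operates on the lot. (p) applies (the baseline figure is 244, under the 333 limit), but yields to (q): (q) operates against (p): the registered capacity is 520 units, less than the 570 units limit. (r) is inapplicable (no current Category 3 Exemption Letter is held), so (q) stands. (e) is therefore removed.
No exception is made out. Lars falls within the general rule.

Yes — Lars must obtain a building permit.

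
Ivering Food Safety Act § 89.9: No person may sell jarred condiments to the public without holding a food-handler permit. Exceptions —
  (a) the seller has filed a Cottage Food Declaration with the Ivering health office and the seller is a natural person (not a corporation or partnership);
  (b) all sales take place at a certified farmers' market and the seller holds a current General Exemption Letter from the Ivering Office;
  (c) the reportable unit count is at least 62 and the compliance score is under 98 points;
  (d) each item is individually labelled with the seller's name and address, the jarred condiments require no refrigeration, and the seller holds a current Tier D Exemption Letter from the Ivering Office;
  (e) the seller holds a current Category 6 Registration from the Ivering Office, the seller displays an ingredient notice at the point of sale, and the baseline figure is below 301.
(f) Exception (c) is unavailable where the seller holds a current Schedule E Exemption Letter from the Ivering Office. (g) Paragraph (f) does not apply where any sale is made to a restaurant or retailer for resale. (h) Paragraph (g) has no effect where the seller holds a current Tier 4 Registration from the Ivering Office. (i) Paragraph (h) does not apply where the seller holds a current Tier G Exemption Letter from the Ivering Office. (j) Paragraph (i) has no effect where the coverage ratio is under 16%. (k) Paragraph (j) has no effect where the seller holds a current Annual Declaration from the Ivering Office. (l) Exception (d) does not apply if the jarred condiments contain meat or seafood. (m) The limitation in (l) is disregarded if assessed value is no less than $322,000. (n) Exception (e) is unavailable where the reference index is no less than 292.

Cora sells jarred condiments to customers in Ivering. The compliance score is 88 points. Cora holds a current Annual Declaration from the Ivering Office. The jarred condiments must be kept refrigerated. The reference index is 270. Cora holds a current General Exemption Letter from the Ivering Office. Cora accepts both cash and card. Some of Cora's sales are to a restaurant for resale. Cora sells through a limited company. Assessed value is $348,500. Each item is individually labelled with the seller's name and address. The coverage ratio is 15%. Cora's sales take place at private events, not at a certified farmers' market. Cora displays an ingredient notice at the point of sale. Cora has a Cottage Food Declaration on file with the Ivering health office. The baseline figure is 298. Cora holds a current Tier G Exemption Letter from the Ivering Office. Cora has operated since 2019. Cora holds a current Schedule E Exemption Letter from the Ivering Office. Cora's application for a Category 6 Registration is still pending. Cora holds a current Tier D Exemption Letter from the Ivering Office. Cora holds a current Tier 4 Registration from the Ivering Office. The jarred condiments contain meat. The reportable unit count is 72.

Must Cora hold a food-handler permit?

No — exception (c) applies; Cora is not required to hold a food-handler permit.

Exception (a) requires that the seller is a natural person (not a corporation or partnership); but the seller operates through a limited company, so (a) is unavailable.
Exception (b) does not apply: sales are at private events, not a certified farmers' market.
Exception (c)'s conditions are all satisfied: the reportable unit count is 72, meeting the 62 threshold; the compliance score is 88 points, under the 98 points limit. Applying paragraphs (f)–(k): (f) is engaged (a current Schedule E Exemption Letter is held), but is overridden by (g): (g) operates against (f): some sales are to a restaurant for resale. (h) would limit (g) — a current Tier 4 Registration is held — but (i) sets (h) aside: (i) is engaged — a current Tier G Exemption Letter is held. (j) would limit (i) — the coverage ratio is 15%, under the 16% limit — but (k) sets (j) aside: (k) operates against (j): a current Annual Declaration is held. So (c) applies.
Exception (d) fails — the jarred condiments require refrigeration.
Exception (e) requires that the seller holds a current Category 6 Registration from the Ivering Office; but the Category 6 Registration is not current, so (e) is unavailable.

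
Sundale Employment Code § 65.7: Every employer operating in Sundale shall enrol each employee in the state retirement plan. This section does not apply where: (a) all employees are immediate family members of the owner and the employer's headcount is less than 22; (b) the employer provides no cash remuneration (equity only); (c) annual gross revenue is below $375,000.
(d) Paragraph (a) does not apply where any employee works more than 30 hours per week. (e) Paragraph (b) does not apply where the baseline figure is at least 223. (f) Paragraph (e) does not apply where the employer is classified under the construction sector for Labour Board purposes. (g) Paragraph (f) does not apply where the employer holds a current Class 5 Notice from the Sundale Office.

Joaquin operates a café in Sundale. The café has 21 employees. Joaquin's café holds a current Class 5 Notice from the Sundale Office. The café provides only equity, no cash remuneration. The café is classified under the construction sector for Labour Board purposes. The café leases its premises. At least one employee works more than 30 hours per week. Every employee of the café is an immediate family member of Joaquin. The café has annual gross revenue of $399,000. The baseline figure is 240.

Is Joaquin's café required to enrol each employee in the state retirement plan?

Yes — Joaquin's café must enrol each employee in the state retirement plan.

Exception (a)'s conditions are all satisfied: every employee is an immediate family member; the employer's headcount is 21, less than the 22 limit. Turning to paragraph (d): (d) operates against (a): at least one employee exceeds 30 hours/week. (a) is therefore removed.
Exception (b): remuneration is equity-only — every condition holds. Turning to paragraphs (e)–(g): (e) is triggered — the baseline figure is 240, meeting the 223 threshold. (f) would limit (e) — the café is classified under the construction sector — but (g) sets (f) aside: (g) operates — a current Class 5 Notice is held. (b) is therefore removed.
Exception (c) does not apply: annual gross revenue is $399,000, not below $375,000.
No exception displaces § 65.7.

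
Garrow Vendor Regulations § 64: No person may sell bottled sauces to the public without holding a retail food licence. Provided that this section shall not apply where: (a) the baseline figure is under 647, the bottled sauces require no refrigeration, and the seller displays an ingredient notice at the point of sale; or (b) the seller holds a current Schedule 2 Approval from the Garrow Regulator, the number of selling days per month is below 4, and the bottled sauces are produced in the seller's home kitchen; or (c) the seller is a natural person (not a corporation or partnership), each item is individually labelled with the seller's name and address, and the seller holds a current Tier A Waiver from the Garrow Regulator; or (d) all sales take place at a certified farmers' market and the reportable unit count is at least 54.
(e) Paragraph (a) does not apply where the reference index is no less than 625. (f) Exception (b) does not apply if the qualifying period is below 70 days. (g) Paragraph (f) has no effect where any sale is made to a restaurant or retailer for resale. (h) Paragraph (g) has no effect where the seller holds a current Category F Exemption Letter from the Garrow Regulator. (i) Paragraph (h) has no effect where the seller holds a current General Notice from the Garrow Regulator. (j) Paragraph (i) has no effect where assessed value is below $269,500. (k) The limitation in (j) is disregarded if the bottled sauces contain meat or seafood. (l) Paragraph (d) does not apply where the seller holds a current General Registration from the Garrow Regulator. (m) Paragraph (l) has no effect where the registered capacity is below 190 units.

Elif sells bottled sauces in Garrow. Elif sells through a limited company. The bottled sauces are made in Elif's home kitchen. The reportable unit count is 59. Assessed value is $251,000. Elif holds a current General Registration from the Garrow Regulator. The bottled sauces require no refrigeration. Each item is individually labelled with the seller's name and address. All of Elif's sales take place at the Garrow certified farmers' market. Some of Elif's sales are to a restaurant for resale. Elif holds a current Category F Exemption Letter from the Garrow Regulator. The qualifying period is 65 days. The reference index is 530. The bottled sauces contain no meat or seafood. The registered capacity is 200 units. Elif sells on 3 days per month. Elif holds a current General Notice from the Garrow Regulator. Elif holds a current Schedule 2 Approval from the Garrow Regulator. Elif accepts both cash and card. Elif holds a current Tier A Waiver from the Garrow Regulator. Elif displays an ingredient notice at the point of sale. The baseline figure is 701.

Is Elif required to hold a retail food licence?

Yes — Elif must hold a retail food licence.

Exception (a) does not apply: the baseline figure is 701, not under 647.
Exception (b): a current Schedule 2 Approval is held; the number of selling days per month is 3, below the 4 limit; the bottled sauces are home-kitchen produced — every condition holds. Turning to paragraphs (f)–(k): (f) operates against (b): the qualifying period is 65 days, below the 70 days limit. (g) would limit (f) — some sales are to a restaurant for resale — but (h) sets (g) aside: (h) is triggered — a current Category F Exemption Letter is held. (i) would limit (h) — a current General Notice is held — but (j) sets (i) aside: (j) is triggered — assessed value is $251,000, below the $269,500 limit. (k), which would lift (j), is not engaged — the bottled sauces contain no meat or seafood. (b) is therefore removed.
Exception (c) fails — the seller operates through a limited company.
All of (d)'s requirements are met (all sales are at a certified farmers' market; the reportable unit count is 59, meeting the 54 threshold). Turning to paragraphs (l)–(m): (l) is engaged — a current General Registration is held. (m), which would lift (l), does not operate here — the registered capacity is 200 units, not below 190 units. (d) is therefore removed.
Every exception is unavailable, so the rule governs.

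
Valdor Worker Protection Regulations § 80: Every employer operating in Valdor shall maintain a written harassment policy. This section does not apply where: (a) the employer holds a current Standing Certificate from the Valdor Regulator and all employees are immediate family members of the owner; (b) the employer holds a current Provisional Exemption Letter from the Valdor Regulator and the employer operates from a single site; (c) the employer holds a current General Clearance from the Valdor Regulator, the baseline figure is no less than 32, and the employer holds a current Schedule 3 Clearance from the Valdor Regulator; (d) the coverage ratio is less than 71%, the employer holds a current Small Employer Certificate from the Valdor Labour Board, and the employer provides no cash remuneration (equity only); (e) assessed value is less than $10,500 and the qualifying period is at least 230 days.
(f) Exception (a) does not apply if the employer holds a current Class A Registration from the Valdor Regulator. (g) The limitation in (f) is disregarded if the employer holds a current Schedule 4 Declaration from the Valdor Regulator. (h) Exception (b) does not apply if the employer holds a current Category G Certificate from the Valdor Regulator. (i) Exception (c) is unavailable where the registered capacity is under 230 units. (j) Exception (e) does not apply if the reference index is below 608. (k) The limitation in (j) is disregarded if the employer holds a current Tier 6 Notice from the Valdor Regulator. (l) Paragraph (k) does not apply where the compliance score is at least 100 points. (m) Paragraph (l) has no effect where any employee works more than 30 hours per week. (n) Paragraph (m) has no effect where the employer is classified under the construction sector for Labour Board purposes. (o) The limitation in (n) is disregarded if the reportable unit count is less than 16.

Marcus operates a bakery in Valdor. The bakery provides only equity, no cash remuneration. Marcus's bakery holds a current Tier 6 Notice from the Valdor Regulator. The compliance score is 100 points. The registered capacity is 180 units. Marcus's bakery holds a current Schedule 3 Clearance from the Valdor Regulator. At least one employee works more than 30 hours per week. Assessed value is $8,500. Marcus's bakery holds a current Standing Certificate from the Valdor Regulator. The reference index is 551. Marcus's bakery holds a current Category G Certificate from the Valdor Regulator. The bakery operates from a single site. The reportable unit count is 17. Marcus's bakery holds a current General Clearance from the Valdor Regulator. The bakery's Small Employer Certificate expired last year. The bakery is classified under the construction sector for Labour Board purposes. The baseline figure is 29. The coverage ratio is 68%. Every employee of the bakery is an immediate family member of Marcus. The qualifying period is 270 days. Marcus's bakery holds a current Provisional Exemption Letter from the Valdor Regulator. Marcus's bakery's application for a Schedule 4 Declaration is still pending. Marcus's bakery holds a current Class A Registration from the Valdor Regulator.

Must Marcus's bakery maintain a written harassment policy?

Yes — Marcus's bakery must maintain a written harassment policy.

All of (a)'s requirements are met (a current Standing Certificate is held; every employee is an immediate family member). However, paragraphs (f)–(g) must be considered: (f) applies — a current Class A Registration is held. (g) is not engaged (there is no Schedule 4 Declaration in force), so (f) stands. (a) is therefore removed.
Exception (b)'s conditions are all satisfied: a current Provisional Exemption Letter is held; the employer operates from a single site. But applying paragraph (h): (h) operates against (b): a current Category G Certificate is held. So (b) is unavailable.
Exception (c) fails — the baseline figure is 29, short of 32.
Exception (d) fails — the Small Employer Certificate has expired.
Exception (e): assessed value is $8,500, less than the $10,500 limit; the qualifying period is 270 days, meeting the 230 days threshold — every condition holds. Turning to paragraphs (j)–(o): (j) operates against (e): the reference index is 551, below the 608 limit. (k) would limit (j) — a current Tier 6 Notice is held — but (l) sets (k) aside: (l) operates — the compliance score is 100 points, meeting the 100 points threshold. (m) is engaged (at least one employee exceeds 30 hours/week), but yields to (n): (n) operates against (m): the bakery is classified under the construction sector. (o) does not operate here (the reportable unit count is 17, not less than 16), so (n) stands. (e) is therefore removed.
No exception displaces § 80.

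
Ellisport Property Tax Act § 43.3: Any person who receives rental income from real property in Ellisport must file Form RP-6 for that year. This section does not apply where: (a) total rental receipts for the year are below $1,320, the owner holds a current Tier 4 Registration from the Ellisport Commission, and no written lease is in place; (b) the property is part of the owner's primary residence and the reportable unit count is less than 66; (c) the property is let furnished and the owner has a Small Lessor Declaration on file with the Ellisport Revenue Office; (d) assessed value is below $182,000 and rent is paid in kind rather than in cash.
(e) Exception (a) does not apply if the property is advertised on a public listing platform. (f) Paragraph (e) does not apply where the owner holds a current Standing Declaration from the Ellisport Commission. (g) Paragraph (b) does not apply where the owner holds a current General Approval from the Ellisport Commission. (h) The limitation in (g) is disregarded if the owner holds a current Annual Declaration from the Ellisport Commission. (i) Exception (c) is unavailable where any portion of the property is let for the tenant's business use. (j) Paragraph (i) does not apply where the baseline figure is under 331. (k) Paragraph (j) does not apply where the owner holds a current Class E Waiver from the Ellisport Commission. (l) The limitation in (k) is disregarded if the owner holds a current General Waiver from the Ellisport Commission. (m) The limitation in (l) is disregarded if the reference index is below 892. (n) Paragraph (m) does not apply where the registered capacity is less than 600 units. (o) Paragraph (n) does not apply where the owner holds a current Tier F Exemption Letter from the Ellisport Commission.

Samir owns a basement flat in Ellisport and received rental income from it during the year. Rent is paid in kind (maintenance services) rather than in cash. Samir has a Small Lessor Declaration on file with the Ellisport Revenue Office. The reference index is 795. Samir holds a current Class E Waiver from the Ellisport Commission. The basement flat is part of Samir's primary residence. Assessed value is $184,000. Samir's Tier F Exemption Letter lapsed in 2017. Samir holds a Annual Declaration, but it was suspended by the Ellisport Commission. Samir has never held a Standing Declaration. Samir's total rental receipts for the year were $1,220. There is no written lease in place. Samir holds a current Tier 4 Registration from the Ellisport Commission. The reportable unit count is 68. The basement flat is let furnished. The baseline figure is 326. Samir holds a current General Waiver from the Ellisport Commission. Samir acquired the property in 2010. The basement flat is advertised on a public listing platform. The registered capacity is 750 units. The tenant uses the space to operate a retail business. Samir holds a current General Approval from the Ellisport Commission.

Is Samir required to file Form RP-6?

All of (a)'s requirements are met (total rental receipts for the year are $1,220, below the $1,320 limit; a current Tier 4 Registration is held; there is no written lease). Turning to paragraphs (e)–(f): (e) operates against (a): the property is publicly advertised. (f), which would lift (e), is not engaged — there is no Standing Declaration in force. (a) is therefore removed.
Exception (b) does not apply: the reportable unit count is 68, not less than 66.
Exception (c): the property is let furnished; a Small Lessor Declaration is on file — every condition holds. Turning to paragraphs (i)–(o): (i) operates against (c): the space is let for business use. (j) is triggered (the baseline figure is 326, under the 331 limit), but yields to (k): (k) operates against (j): a current Class E Waiver is held. (l) would limit (k) — a current General Waiver is held — but (m) sets (l) aside: (m) is triggered — the reference index is 795, below the 892 limit. (n) is not engaged (the registered capacity is 750 units, not less than 600 units), so (m) stands. So (c) is unavailable.
Exception (d) does not apply: assessed value is $184,000, not below $182,000.
No exception applies. The general rule governs.

Yes — Samir must file Form RP-6.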